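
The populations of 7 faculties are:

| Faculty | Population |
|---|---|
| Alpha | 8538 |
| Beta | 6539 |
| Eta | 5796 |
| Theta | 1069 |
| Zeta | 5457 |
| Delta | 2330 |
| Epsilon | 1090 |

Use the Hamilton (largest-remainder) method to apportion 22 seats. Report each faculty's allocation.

Total 30819; standard divisor 30819/22 ≈ 1400.864.
Standard quotas: Alpha 6.0948, Beta 4.6678, Eta 4.1374, Theta 0.7631, Zeta 3.8955, Delta 1.6633, Epsilon 0.7781.
Lower quotas: Alpha 6, Beta 4, Eta 4, Theta 0, Zeta 3, Delta 1, Epsilon 0 (sum 18, leaving 4 seats).
Remainders in descending order: Zeta 0.8955, Epsilon 0.7781, Theta 0.7631, Beta 0.6678, Delta 0.6633, Eta 0.1374, Alpha 0.0948.
Largest remainders: Zeta, Epsilon, Theta, Beta receive the extra seats.

Alpha: 6, Beta: 5, Eta: 4, Theta: 1, Zeta: 4, Delta: 1, Epsilon: 1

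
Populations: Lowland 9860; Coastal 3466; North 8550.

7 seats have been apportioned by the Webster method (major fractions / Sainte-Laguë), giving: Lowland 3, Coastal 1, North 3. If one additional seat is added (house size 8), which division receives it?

Lowland

Priority for the next seat is population ÷ (current seats + 0.5).
Priorities: Lowland 2817.143, Coastal 2310.667, North 2442.857.
Highest priority: Lowland.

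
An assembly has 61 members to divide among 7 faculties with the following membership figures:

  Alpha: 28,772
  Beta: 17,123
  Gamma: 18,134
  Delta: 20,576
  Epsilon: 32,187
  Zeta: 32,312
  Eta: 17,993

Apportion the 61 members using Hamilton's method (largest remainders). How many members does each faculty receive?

Standard divisor: 167097 ÷ 61 ≈ 2739.295.
Standard quotas: Alpha 10.5034, Beta 6.2509, Gamma 6.6200, Delta 7.5114, Epsilon 11.7501, Zeta 11.7957, Eta 6.5685.
Lower quotas: Alpha 10, Beta 6, Gamma 6, Delta 7, Epsilon 11, Zeta 11, Eta 6 (sum 57, leaving 4 seats).
Remainders in descending order: Zeta 0.7957, Epsilon 0.7501, Gamma 0.6200, Eta 0.5685, Delta 0.5114, Alpha 0.5034, Beta 0.2509.
Largest remainders: Zeta, Epsilon, Gamma, Eta receive the extra seats.

Alpha 10, Beta 6, Gamma 7, Delta 7, Epsilon 12, Zeta 12, Eta 7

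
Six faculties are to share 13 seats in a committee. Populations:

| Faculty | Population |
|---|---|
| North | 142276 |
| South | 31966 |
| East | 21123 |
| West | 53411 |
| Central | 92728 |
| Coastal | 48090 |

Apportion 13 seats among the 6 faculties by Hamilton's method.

North: 5, South: 1, East: 1, West: 2, Central: 3, Coastal: 1

Total 389594; standard divisor 389594/13 ≈ 29968.769.
Standard quotas: North 4.7475, South 1.0666, East 0.7048, West 1.7822, Central 3.0942, Coastal 1.6047.
Lower quotas: North 4, South 1, East 0, West 1, Central 3, Coastal 1 (sum 10, leaving 3 seats).
Remainders in descending order: West 0.7822, North 0.7475, East 0.7048, Coastal 0.6047, Central 0.0942, South 0.0666.
The surplus seats go to West, North, East.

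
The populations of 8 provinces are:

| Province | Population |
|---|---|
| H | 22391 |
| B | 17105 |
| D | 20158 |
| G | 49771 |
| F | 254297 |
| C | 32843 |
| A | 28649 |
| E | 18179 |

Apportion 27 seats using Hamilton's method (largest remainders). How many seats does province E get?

1

Standard divisor: 443393 ÷ 27 ≈ 16421.963.
Standard quotas: H 1.3635, B 1.0416, D 1.2275, G 3.0308, F 15.4852, C 1.9999, A 1.7446, E 1.1070.
Lower quotas: H 1, B 1, D 1, G 3, F 15, C 1, A 1, E 1 (sum 24, leaving 3 seats).
Remainders in descending order: C 0.9999, A 0.7446, F 0.4852, H 0.3635, D 0.2275, E 0.1070, B 0.0416, G 0.0308.
The surplus seats go to C, A, F.
E receives 1.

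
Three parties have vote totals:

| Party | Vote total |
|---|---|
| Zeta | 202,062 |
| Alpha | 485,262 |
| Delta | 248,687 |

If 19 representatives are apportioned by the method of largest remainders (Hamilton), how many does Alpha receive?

10

Total 936011; standard divisor 936011/19 ≈ 49263.737.
Standard quotas: Zeta 4.1016, Alpha 9.8503, Delta 5.0481.
Lower quotas: Zeta 4, Alpha 9, Delta 5 (sum 18, leaving 1 seat).
Remainders in descending order: Alpha 0.8503, Zeta 0.1016, Delta 0.0481.
The surplus seat goes to Alpha.
Alpha receives 10.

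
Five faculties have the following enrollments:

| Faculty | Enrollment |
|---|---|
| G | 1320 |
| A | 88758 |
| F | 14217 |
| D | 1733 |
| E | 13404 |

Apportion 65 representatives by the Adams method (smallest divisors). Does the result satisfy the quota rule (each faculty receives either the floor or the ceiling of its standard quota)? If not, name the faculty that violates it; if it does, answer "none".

A

Standard quotas: G 0.718, A 48.306, F 7.737, D 0.943, E 7.295.
Adams allocation: G 1, A 47, F 8, D 1, E 8.
A has quota 48.306 (lower 48, upper 49) but receives 47 — outside the quota interval.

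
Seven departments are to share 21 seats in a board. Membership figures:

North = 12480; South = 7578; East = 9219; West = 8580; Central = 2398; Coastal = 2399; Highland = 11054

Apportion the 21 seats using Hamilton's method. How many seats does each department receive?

The standard divisor is 53708/21 ≈ 2557.524.
Standard quotas: North 4.8797, South 2.9630, East 3.6047, West 3.3548, Central 0.9376, Coastal 0.9380, Highland 4.3221.
Lower quotas: North 4, South 2, East 3, West 3, Central 0, Coastal 0, Highland 4 (sum 16, leaving 5 seats).
Remainders in descending order: South 0.9630, Coastal 0.9380, Central 0.9376, North 0.8797, East 0.6047, West 0.3548, Highland 0.3221.
Largest remainders: South, Coastal, Central, North, East receive the extra seats.

North 5, South 3, East 4, West 3, Central 1, Coastal 1, Highland 4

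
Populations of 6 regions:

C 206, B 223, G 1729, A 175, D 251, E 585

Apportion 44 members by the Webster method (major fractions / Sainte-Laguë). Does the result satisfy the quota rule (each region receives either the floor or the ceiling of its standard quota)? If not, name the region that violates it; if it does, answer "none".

Standard quotas: C 2.860, B 3.096, G 24.006, A 2.430, D 3.485, E 8.122.
Webster allocation: C 3, B 3, G 24, A 2, D 4, E 8.
Every allocation lies between the lower and upper quota.

none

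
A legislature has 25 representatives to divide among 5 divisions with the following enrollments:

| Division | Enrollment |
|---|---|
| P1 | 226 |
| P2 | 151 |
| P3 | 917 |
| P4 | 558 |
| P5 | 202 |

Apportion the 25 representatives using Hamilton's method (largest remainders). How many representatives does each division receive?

P1 3, P2 2, P3 11, P4 7, P5 2

Standard divisor: 2054 ÷ 25 ≈ 82.16.
Standard quotas: P1 2.751, P2 1.838, P3 11.161, P4 6.792, P5 2.459.
Lower quotas: P1 2, P2 1, P3 11, P4 6, P5 2 (sum 22, leaving 3 seats).
Remainders in descending order: P2 0.838, P4 0.792, P1 0.751, P5 0.459, P3 0.161.
Largest remainders: P2, P4, P1 receive the extra seats.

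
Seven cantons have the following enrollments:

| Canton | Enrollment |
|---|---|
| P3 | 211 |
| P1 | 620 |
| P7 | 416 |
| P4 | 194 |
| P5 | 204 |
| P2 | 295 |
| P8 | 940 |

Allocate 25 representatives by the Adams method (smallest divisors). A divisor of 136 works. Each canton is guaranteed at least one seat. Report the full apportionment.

With modified divisor 136: modified quotas P3 1.551, P1 4.559, P7 3.059, P4 1.426, P5 1.500, P2 2.169, P8 6.912.
Rounding up: P3 2, P1 5, P7 4, P4 2, P5 2, P2 3, P8 7 (total 25).

P3 2, P1 5, P7 4, P4 2, P5 2, P2 3, P8 7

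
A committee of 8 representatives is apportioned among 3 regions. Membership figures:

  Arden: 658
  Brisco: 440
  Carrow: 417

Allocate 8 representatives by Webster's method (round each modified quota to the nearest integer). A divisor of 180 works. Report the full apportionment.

With modified divisor 180: modified quotas Arden 3.656, Brisco 2.444, Carrow 2.317.
Rounding to the nearest integer: Arden 4, Brisco 2, Carrow 2 (total 8).

Arden 4, Brisco 2, Carrow 2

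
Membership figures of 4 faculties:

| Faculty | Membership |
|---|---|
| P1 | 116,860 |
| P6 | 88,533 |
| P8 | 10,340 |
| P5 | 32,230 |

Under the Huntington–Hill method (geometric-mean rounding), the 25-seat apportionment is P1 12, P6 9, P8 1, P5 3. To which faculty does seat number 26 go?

P1

Priority for the next seat is population ÷ (√(s·(s+1))).
Priorities: P1 9356.288, P6 9332.198, P8 7311.484, P5 9304.000.
Highest priority: P1.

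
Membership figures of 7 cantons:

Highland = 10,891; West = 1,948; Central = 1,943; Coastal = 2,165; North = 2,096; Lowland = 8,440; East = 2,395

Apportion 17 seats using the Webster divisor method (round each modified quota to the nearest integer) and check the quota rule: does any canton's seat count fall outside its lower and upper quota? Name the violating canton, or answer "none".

Standard quotas: Highland 6.197, West 1.108, Central 1.106, Coastal 1.232, North 1.193, Lowland 4.802, East 1.363.
Webster allocation: Highland 7, West 1, Central 1, Coastal 1, North 1, Lowland 5, East 1.
Every allocation lies between the lower and upper quota.

none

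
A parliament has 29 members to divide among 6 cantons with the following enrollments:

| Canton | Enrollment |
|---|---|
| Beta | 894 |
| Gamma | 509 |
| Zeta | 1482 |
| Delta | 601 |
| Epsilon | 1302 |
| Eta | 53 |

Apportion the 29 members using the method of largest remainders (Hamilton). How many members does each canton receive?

Total 4841; standard divisor 4841/29 ≈ 166.931.
Standard quotas: Beta 5.356, Gamma 3.049, Zeta 8.878, Delta 3.600, Epsilon 7.800, Eta 0.317.
Lower quotas: Beta 5, Gamma 3, Zeta 8, Delta 3, Epsilon 7, Eta 0 (sum 26, leaving 3 seats).
Remainders in descending order: Zeta 0.878, Epsilon 0.800, Delta 0.600, Beta 0.356, Eta 0.317, Gamma 0.049.
Largest remainders: Zeta, Epsilon, Delta receive the extra seats.

Beta 5, Gamma 3, Zeta 9, Delta 4, Epsilon 8, Eta 0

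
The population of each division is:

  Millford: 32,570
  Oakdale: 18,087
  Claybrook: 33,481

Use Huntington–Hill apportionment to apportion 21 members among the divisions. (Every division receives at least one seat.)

With divisor 3995: modified quotas Millford 8.153, Oakdale 4.527, Claybrook 8.381.
Geometric-mean thresholds: Millford √(8·9)=8.485, Oakdale √(4·5)=4.472, Claybrook √(8·9)=8.485.
Each quota rounded against its threshold gives Millford 8, Oakdale 5, Claybrook 8 (total 21).

Millford=8, Oakdale=5, Claybrook=8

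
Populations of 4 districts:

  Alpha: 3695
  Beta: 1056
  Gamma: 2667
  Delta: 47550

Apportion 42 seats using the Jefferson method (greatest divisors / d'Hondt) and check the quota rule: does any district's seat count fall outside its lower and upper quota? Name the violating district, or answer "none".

Standard quotas: Alpha 2.823, Beta 0.807, Gamma 2.038, Delta 36.332.
Jefferson allocation: Alpha 2, Beta 0, Gamma 2, Delta 38.
Delta has quota 36.332 (lower 36, upper 37) but receives 38 — outside the quota interval.

Delta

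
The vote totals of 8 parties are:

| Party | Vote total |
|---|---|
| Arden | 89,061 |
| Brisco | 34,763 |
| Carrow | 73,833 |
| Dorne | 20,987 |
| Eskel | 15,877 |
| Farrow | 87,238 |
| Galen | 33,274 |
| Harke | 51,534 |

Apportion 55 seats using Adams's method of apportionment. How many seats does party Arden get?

12

Standard divisor 406567/55 ≈ 7392.127; standard quotas: Arden 12.048, Brisco 4.703, Carrow 9.988, Dorne 2.839, Eskel 2.148, Farrow 11.801, Galen 4.501, Harke 6.971.
Rounding up gives 13, 5, 10, 3, 3, 12, 5, 7 = 58 seats, so the divisor must be adjusted.
With modified divisor 8020: modified quotas Arden 11.105, Brisco 4.335, Carrow 9.206, Dorne 2.617, Eskel 1.980, Farrow 10.878, Galen 4.149, Harke 6.426.
Rounding up: Arden 12, Brisco 5, Carrow 10, Dorne 3, Eskel 2, Farrow 11, Galen 5, Harke 7 (total 55).
Arden receives 12.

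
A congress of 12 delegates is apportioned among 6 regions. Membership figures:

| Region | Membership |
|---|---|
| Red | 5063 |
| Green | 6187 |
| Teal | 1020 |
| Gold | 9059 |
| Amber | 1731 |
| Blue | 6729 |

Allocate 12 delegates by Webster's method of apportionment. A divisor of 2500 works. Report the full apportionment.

With modified divisor 2500: modified quotas Red 2.025, Green 2.475, Teal 0.408, Gold 3.624, Amber 0.692, Blue 2.692.
Rounding to the nearest integer: Red 2, Green 2, Teal 0, Gold 4, Amber 1, Blue 3 (total 12).

Red: 2; Green: 2; Teal: 0; Gold: 4; Amber: 1; Blue: 3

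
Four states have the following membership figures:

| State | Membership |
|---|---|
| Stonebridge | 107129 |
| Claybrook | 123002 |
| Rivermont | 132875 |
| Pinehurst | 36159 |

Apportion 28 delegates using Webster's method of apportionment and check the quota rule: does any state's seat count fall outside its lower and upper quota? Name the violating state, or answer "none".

none

Standard quotas: Stonebridge 7.515, Claybrook 8.628, Rivermont 9.321, Pinehurst 2.536.
Webster allocation: Stonebridge 7, Claybrook 9, Rivermont 9, Pinehurst 3.
Every allocation lies between the lower and upper quota.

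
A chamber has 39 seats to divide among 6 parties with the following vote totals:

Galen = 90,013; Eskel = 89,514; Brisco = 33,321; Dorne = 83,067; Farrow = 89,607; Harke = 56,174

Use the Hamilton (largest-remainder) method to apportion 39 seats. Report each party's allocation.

Galen 8, Eskel 8, Brisco 3, Dorne 7, Farrow 8, Harke 5

Standard divisor: 441696 ÷ 39 ≈ 11325.538.
Standard quotas: Galen 7.9478, Eskel 7.9037, Brisco 2.9421, Dorne 7.3345, Farrow 7.9119, Harke 4.9599.
Lower quotas: Galen 7, Eskel 7, Brisco 2, Dorne 7, Farrow 7, Harke 4 (sum 34, leaving 5 seats).
Remainders in descending order: Harke 0.9599, Galen 0.9478, Brisco 0.9421, Farrow 0.9119, Eskel 0.9037, Dorne 0.3345.
Largest remainders: Harke, Galen, Brisco, Farrow, Eskel receive the extra seats.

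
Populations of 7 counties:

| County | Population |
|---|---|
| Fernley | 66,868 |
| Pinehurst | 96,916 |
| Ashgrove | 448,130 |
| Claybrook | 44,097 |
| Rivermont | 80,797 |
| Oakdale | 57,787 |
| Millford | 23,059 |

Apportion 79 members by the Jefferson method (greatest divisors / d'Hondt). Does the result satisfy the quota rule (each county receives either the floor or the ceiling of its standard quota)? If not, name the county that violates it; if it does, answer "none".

Standard quotas: Fernley 6.461, Pinehurst 9.364, Ashgrove 43.297, Claybrook 4.261, Rivermont 7.806, Oakdale 5.583, Millford 2.228.
Jefferson allocation: Fernley 6, Pinehurst 9, Ashgrove 45, Claybrook 4, Rivermont 8, Oakdale 5, Millford 2.
Ashgrove has quota 43.297 (lower 43, upper 44) but receives 45 — outside the quota interval.

Ashgrove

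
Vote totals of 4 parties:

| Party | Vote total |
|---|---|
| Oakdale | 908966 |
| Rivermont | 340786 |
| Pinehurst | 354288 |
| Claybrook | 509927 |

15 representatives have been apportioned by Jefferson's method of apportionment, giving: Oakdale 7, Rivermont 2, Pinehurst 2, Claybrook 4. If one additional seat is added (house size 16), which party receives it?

Priority for the next seat is population ÷ (current seats + 1).
Priorities: Oakdale 113620.750, Rivermont 113595.333, Pinehurst 118096.000, Claybrook 101985.400.
Highest priority: Pinehurst.

Pinehurst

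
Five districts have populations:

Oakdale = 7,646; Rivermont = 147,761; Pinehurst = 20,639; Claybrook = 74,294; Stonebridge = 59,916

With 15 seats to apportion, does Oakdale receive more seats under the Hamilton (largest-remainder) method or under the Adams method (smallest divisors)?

Adams

Hamilton: Oakdale 0, Rivermont 7, Pinehurst 1, Claybrook 4, Stonebridge 3.
Adams: Oakdale 1, Rivermont 6, Pinehurst 1, Claybrook 4, Stonebridge 3.
Oakdale gets 0 under Hamilton and 1 under Adams.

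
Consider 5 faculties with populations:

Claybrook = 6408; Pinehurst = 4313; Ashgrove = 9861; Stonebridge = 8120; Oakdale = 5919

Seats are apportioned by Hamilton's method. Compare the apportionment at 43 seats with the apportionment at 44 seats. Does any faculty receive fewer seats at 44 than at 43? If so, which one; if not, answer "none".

At 43 seats: Claybrook 8, Pinehurst 6, Ashgrove 12, Stonebridge 10, Oakdale 7.
At 44 seats: Claybrook 8, Pinehurst 5, Ashgrove 13, Stonebridge 10, Oakdale 8.
Pinehurst drops from 6 to 5.

Pinehurst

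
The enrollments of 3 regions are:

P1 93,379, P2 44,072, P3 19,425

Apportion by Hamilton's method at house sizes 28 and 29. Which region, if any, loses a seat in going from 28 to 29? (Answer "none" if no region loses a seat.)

At 28 seats: P1 17, P2 8, P3 3.
At 29 seats: P1 17, P2 8, P3 4.
No region's allocation decreased.

none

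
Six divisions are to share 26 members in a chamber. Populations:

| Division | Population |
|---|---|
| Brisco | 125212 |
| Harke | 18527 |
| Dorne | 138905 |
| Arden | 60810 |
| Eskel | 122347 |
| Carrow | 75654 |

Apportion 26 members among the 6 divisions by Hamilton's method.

Brisco: 6, Harke: 1, Dorne: 7, Arden: 3, Eskel: 6, Carrow: 3

The standard divisor is 541455/26 ≈ 20825.192.
Standard quotas: Brisco 6.0125, Harke 0.8896, Dorne 6.6700, Arden 2.9200, Eskel 5.8750, Carrow 3.6328.
Lower quotas: Brisco 6, Harke 0, Dorne 6, Arden 2, Eskel 5, Carrow 3 (sum 22, leaving 4 seats).
Remainders in descending order: Arden 0.9200, Harke 0.8896, Eskel 0.8750, Dorne 0.6700, Carrow 0.6328, Brisco 0.0125.
Largest remainders: Arden, Harke, Eskel, Dorne receive the extra seats.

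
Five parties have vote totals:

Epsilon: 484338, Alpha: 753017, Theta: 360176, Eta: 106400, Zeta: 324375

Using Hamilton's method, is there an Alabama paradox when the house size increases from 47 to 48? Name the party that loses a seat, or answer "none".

Eta

At 47 seats: Epsilon 11, Alpha 17, Theta 8, Eta 3, Zeta 8.
At 48 seats: Epsilon 11, Alpha 18, Theta 9, Eta 2, Zeta 8.
Eta drops from 3 to 2.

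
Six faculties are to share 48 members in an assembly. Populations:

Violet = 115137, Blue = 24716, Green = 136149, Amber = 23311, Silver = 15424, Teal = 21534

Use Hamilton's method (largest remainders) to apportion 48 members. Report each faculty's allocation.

Violet 17; Blue 4; Green 19; Amber 3; Silver 2; Teal 3

The standard divisor is 336271/48 ≈ 7005.646.
Standard quotas: Violet 16.4349, Blue 3.5280, Green 19.4342, Amber 3.3275, Silver 2.2017, Teal 3.0738.
Lower quotas: Violet 16, Blue 3, Green 19, Amber 3, Silver 2, Teal 3 (sum 46, leaving 2 seats).
Remainders in descending order: Blue 0.5280, Violet 0.4349, Green 0.4342, Amber 0.3275, Silver 0.2017, Teal 0.0738.
The surplus seats go to Blue, Violet.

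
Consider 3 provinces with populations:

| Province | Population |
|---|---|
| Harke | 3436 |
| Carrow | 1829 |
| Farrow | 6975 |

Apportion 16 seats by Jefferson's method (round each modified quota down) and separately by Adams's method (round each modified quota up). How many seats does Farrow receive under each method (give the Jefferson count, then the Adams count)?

Jefferson: Harke 4, Carrow 2, Farrow 10.
Adams: Harke 4, Carrow 3, Farrow 9.
Farrow gets 10 under Jefferson and 9 under Adams.

10 and 9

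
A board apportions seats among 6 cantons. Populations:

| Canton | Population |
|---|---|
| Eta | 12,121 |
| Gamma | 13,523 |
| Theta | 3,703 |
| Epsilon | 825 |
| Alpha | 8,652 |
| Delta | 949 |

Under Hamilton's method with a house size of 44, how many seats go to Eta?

The standard divisor is 39773/44 ≈ 903.932.
Standard quotas: Eta 13.4092, Gamma 14.9602, Theta 4.0965, Epsilon 0.9127, Alpha 9.5715, Delta 1.0499.
Lower quotas: Eta 13, Gamma 14, Theta 4, Epsilon 0, Alpha 9, Delta 1 (sum 41, leaving 3 seats).
Remainders in descending order: Gamma 0.9602, Epsilon 0.9127, Alpha 0.5715, Eta 0.4092, Theta 0.0965, Delta 0.0499.
The surplus seats go to Gamma, Epsilon, Alpha.
Eta receives 13.

13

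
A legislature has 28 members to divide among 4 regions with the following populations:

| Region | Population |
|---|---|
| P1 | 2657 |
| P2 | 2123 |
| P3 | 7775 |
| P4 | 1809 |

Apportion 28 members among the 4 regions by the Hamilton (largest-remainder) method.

The standard divisor is 14364/28 = 513.
Standard quotas: P1 5.1793, P2 4.1384, P3 15.1559, P4 3.5263.
Lower quotas: P1 5, P2 4, P3 15, P4 3 (sum 27, leaving 1 seat).
Remainders in descending order: P4 0.5263, P1 0.1793, P3 0.1559, P2 0.1384.
Largest remainder: P4 receives the extra seat.

P1 5, P2 4, P3 15, P4 4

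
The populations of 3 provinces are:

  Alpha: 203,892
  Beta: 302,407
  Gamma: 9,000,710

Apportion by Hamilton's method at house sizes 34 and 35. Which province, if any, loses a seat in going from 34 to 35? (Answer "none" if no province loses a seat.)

At 34 seats: Alpha 1, Beta 1, Gamma 32.
At 35 seats: Alpha 1, Beta 1, Gamma 33.
No province's allocation decreased.

none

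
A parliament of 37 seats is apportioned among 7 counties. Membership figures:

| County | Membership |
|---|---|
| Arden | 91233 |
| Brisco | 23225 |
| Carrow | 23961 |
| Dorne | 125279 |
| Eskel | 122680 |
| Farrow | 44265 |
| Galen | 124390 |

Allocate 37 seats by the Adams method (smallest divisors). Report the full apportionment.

Standard divisor 555033/37 ≈ 15000.892; standard quotas: Arden 6.082, Brisco 1.548, Carrow 1.597, Dorne 8.351, Eskel 8.178, Farrow 2.951, Galen 8.292.
Rounding up gives 7, 2, 2, 9, 9, 3, 9 = 41 seats, so the divisor must be adjusted.
With modified divisor 16600: modified quotas Arden 5.496, Brisco 1.399, Carrow 1.443, Dorne 7.547, Eskel 7.390, Farrow 2.667, Galen 7.493.
Rounding up: Arden 6, Brisco 2, Carrow 2, Dorne 8, Eskel 8, Farrow 3, Galen 8 (total 37).

Arden: 6, Brisco: 2, Carrow: 2, Dorne: 8, Eskel: 8, Farrow: 3, Galen: 8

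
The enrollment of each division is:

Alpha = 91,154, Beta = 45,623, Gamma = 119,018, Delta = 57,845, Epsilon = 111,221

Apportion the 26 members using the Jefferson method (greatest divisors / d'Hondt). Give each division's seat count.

Standard divisor 424861/26 ≈ 16340.808; standard quotas: Alpha 5.578, Beta 2.792, Gamma 7.283, Delta 3.540, Epsilon 6.806.
Rounding down gives 5, 2, 7, 3, 6 = 23 seats, so the divisor must be adjusted.
With modified divisor 15000: modified quotas Alpha 6.077, Beta 3.042, Gamma 7.935, Delta 3.856, Epsilon 7.415.
Rounding down: Alpha 6, Beta 3, Gamma 7, Delta 3, Epsilon 7 (total 26).

Alpha 6, Beta 3, Gamma 7, Delta 3, Epsilon 7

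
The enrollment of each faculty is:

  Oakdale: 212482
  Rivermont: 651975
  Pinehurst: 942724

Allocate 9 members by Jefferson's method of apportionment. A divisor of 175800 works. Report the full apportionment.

Oakdale=1, Rivermont=3, Pinehurst=5

With modified divisor 175800: modified quotas Oakdale 1.209, Rivermont 3.709, Pinehurst 5.362.
Rounding down: Oakdale 1, Rivermont 3, Pinehurst 5 (total 9).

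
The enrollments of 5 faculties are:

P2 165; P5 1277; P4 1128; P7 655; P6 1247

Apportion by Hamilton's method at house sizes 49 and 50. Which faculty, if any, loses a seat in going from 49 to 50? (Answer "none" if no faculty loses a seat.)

At 49 seats: P2 2, P5 14, P4 12, P7 7, P6 14.
At 50 seats: P2 2, P5 14, P4 13, P7 7, P6 14.
No faculty's allocation decreased.

none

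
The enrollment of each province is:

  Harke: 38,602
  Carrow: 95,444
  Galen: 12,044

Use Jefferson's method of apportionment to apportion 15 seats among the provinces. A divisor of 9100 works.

With modified divisor 9100: modified quotas Harke 4.242, Carrow 10.488, Galen 1.324.
Rounding down: Harke 4, Carrow 10, Galen 1 (total 15).

Harke 4, Carrow 10, Galen 1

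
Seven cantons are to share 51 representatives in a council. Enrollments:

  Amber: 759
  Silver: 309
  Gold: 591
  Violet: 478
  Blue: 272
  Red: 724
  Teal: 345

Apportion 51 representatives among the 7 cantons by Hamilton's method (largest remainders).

Total 3478; standard divisor 3478/51 ≈ 68.196.
Standard quotas: Amber 11.130, Silver 4.531, Gold 8.666, Violet 7.009, Blue 3.988, Red 10.616, Teal 5.059.
Lower quotas: Amber 11, Silver 4, Gold 8, Violet 7, Blue 3, Red 10, Teal 5 (sum 48, leaving 3 seats).
Remainders in descending order: Blue 0.988, Gold 0.666, Red 0.616, Silver 0.531, Amber 0.130, Teal 0.059, Violet 0.009.
The surplus seats go to Blue, Gold, Red.

Amber: 11, Silver: 4, Gold: 9, Violet: 7, Blue: 4, Red: 11, Teal: 5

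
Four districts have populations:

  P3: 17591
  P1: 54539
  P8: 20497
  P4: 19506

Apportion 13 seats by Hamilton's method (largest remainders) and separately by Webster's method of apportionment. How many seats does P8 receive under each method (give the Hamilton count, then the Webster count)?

Hamilton: P3 2, P1 6, P8 3, P4 2.
Webster: P3 2, P1 7, P8 2, P4 2.
P8 gets 3 under Hamilton and 2 under Webster.

3 and 2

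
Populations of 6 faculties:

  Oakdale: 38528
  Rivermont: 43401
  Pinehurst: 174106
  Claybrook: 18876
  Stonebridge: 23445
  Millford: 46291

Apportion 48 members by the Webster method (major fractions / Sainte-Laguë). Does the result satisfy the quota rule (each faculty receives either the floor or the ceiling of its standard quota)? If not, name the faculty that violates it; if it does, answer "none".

none

Standard quotas: Oakdale 5.366, Rivermont 6.045, Pinehurst 24.248, Claybrook 2.629, Stonebridge 3.265, Millford 6.447.
Webster allocation: Oakdale 5, Rivermont 6, Pinehurst 24, Claybrook 3, Stonebridge 3, Millford 7.
Every allocation lies between the lower and upper quota.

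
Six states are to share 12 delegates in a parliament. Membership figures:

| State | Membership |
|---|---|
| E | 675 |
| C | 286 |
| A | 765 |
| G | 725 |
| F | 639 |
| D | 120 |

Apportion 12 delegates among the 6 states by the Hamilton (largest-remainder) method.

The standard divisor is 3210/12 ≈ 267.5.
Standard quotas: E 2.523, C 1.069, A 2.860, G 2.710, F 2.389, D 0.449.
Lower quotas: E 2, C 1, A 2, G 2, F 2, D 0 (sum 9, leaving 3 seats).
Remainders in descending order: A 0.860, G 0.710, E 0.523, D 0.449, F 0.389, C 0.069.
Largest remainders: A, G, E receive the extra seats.

E=3, C=1, A=3, G=3, F=2, D=0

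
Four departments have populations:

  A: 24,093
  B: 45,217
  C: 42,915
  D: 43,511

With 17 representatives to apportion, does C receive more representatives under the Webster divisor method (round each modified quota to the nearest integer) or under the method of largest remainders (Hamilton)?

Hamilton

Webster: A 3, B 5, C 4, D 5.
Hamilton: A 2, B 5, C 5, D 5.
C gets 4 under Webster and 5 under Hamilton.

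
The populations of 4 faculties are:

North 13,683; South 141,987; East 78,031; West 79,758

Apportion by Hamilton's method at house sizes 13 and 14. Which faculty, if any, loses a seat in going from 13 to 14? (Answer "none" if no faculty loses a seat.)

At 13 seats: North 1, South 6, East 3, West 3.
At 14 seats: North 1, South 6, East 3, West 4.
No faculty's allocation decreased.

none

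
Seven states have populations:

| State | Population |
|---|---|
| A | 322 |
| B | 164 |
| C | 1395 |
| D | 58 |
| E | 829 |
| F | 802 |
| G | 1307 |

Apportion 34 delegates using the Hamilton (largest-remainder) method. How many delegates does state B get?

Standard divisor: 4877 ÷ 34 ≈ 143.441.
Standard quotas: A 2.245, B 1.143, C 9.725, D 0.404, E 5.779, F 5.591, G 9.112.
Lower quotas: A 2, B 1, C 9, D 0, E 5, F 5, G 9 (sum 31, leaving 3 seats).
Remainders in descending order: E 0.779, C 0.725, F 0.591, D 0.404, A 0.245, B 0.143, G 0.112.
The surplus seats go to E, C, F.
B receives 1.

1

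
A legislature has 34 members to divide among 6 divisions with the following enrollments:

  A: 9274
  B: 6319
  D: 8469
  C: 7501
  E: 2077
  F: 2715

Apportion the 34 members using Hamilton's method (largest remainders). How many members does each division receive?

A 9, B 6, D 8, C 7, E 2, F 2

The standard divisor is 36355/34 ≈ 1069.265.
Standard quotas: A 8.6732, B 5.9097, D 7.9204, C 7.0151, E 1.9425, F 2.5391.
Lower quotas: A 8, B 5, D 7, C 7, E 1, F 2 (sum 30, leaving 4 seats).
Remainders in descending order: E 0.9425, D 0.9204, B 0.9097, A 0.6732, F 0.5391, C 0.0151.
Largest remainders: E, D, B, A receive the extra seats.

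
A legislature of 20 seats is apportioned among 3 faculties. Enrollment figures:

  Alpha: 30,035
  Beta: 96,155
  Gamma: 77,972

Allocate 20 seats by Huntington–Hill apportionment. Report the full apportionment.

Alpha=3, Beta=9, Gamma=8

With divisor 10278: modified quotas Alpha 2.922, Beta 9.355, Gamma 7.586.
Geometric-mean thresholds: Alpha √(2·3)=2.449, Beta √(9·10)=9.487, Gamma √(7·8)=7.483.
Each quota rounded against its threshold gives Alpha 3, Beta 9, Gamma 8 (total 20).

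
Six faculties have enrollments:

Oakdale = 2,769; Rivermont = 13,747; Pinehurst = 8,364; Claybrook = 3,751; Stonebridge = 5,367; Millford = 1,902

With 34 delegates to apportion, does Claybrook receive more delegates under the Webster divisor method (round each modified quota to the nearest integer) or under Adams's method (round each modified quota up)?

Webster: Oakdale 3, Rivermont 13, Pinehurst 8, Claybrook 3, Stonebridge 5, Millford 2.
Adams: Oakdale 3, Rivermont 12, Pinehurst 8, Claybrook 4, Stonebridge 5, Millford 2.
Claybrook gets 3 under Webster and 4 under Adams.

Adams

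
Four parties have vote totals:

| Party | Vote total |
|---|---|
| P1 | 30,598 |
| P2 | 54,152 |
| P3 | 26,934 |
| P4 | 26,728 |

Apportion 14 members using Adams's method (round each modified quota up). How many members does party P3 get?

3

Standard divisor 138412/14 ≈ 9886.571; standard quotas: P1 3.095, P2 5.477, P3 2.724, P4 2.703.
Rounding up gives 4, 6, 3, 3 = 16 seats, so the divisor must be adjusted.
With modified divisor 12100: modified quotas P1 2.529, P2 4.475, P3 2.226, P4 2.209.
Rounding up: P1 3, P2 5, P3 3, P4 3 (total 14).
P3 receives 3.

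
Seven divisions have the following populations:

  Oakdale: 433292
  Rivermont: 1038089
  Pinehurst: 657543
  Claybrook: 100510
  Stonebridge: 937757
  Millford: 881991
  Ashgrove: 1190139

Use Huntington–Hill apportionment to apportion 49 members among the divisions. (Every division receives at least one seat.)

Oakdale 4; Rivermont 10; Pinehurst 6; Claybrook 1; Stonebridge 9; Millford 8; Ashgrove 11

With divisor 106684: modified quotas Oakdale 4.061, Rivermont 9.731, Pinehurst 6.163, Claybrook 0.942, Stonebridge 8.790, Millford 8.267, Ashgrove 11.156.
Geometric-mean thresholds: Oakdale √(4·5)=4.472, Rivermont √(9·10)=9.487, Pinehurst √(6·7)=6.481, Claybrook (min 1), Stonebridge √(8·9)=8.485, Millford √(8·9)=8.485, Ashgrove √(11·12)=11.489.
Each quota rounded against its threshold gives Oakdale 4, Rivermont 10, Pinehurst 6, Claybrook 1, Stonebridge 9, Millford 8, Ashgrove 11 (total 49).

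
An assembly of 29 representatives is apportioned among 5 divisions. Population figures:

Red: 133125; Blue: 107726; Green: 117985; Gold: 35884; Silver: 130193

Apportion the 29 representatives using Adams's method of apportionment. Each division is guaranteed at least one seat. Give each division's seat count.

Standard divisor 524913/29 ≈ 18100.448; standard quotas: Red 7.355, Blue 5.952, Green 6.518, Gold 1.982, Silver 7.193.
Rounding up gives 8, 6, 7, 2, 8 = 31 seats, so the divisor must be adjusted.
With modified divisor 19300: modified quotas Red 6.898, Blue 5.582, Green 6.113, Gold 1.859, Silver 6.746.
Rounding up: Red 7, Blue 6, Green 7, Gold 2, Silver 7 (total 29).

Red: 7, Blue: 6, Green: 7, Gold: 2, Silver: 7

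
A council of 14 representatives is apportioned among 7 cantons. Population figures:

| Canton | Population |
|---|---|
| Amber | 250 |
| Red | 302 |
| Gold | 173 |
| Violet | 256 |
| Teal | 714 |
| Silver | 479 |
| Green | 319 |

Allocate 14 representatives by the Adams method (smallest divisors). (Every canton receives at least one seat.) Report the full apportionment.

Standard divisor 2493/14 ≈ 178.071; standard quotas: Amber 1.404, Red 1.696, Gold 0.972, Violet 1.438, Teal 4.010, Silver 2.690, Green 1.791.
Rounding up gives 2, 2, 1, 2, 5, 3, 2 = 17 seats, so the divisor must be adjusted.
With modified divisor 245: modified quotas Amber 1.020, Red 1.233, Gold 0.706, Violet 1.045, Teal 2.914, Silver 1.955, Green 1.302.
Rounding up: Amber 2, Red 2, Gold 1, Violet 2, Teal 3, Silver 2, Green 2 (total 14).

Amber=2; Red=2; Gold=1; Violet=2; Teal=3; Silver=2; Green=2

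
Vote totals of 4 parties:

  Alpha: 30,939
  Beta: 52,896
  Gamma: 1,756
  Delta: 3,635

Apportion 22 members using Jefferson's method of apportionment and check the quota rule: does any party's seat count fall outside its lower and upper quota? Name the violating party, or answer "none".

none

Standard quotas: Alpha 7.628, Beta 13.042, Gamma 0.433, Delta 0.896.
Jefferson allocation: Alpha 8, Beta 14, Gamma 0, Delta 0.
Every allocation lies between the lower and upper quota.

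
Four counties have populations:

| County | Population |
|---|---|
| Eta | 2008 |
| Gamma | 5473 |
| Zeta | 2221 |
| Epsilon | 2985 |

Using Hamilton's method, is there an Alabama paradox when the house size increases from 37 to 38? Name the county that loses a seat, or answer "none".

none

At 37 seats: Eta 6, Gamma 16, Zeta 6, Epsilon 9.
At 38 seats: Eta 6, Gamma 16, Zeta 7, Epsilon 9.
No county's allocation decreased.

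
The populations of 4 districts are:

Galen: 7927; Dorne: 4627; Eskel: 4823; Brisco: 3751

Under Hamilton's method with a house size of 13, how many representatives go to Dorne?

Standard divisor: 21128 ÷ 13 ≈ 1625.231.
Standard quotas: Galen 4.8775, Dorne 2.8470, Eskel 2.9676, Brisco 2.3080.
Lower quotas: Galen 4, Dorne 2, Eskel 2, Brisco 2 (sum 10, leaving 3 seats).
Remainders in descending order: Eskel 0.9676, Galen 0.8775, Dorne 0.8470, Brisco 0.3080.
The surplus seats go to Eskel, Galen, Dorne.
Dorne receives 3.

3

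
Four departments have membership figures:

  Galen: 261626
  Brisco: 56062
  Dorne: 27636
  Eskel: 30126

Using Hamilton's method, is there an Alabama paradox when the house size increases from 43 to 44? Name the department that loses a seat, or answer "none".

Eskel

At 43 seats: Galen 30, Brisco 6, Dorne 3, Eskel 4.
At 44 seats: Galen 31, Brisco 7, Dorne 3, Eskel 3.
Eskel drops from 4 to 3.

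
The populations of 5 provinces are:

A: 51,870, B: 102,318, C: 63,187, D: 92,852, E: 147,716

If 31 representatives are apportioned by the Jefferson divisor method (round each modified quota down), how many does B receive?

7

Standard divisor 457943/31 ≈ 14772.355; standard quotas: A 3.511, B 6.926, C 4.277, D 6.286, E 9.999.
Rounding down gives 3, 6, 4, 6, 9 = 28 seats, so the divisor must be adjusted.
With modified divisor 13350: modified quotas A 3.885, B 7.664, C 4.733, D 6.955, E 11.065.
Rounding down: A 3, B 7, C 4, D 6, E 11 (total 31).
B receives 7.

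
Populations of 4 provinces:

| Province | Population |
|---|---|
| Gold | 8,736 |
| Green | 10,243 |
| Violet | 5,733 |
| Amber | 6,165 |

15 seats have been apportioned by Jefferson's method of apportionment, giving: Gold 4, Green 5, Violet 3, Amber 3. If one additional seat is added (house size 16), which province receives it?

Priority for the next seat is population ÷ (current seats + 1).
Priorities: Gold 1747.200, Green 1707.167, Violet 1433.250, Amber 1541.250.
Highest priority: Gold.

Gold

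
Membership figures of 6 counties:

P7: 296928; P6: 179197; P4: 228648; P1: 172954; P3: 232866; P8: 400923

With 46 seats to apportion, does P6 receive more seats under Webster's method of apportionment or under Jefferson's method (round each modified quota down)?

Webster

Webster: P7 9, P6 6, P4 7, P1 5, P3 7, P8 12.
Jefferson: P7 9, P6 5, P4 7, P1 5, P3 7, P8 13.
P6 gets 6 under Webster and 5 under Jefferson.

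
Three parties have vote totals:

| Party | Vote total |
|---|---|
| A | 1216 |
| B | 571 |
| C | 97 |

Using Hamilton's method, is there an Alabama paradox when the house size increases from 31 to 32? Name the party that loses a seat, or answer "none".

C

At 31 seats: A 20, B 9, C 2.
At 32 seats: A 21, B 10, C 1.
C drops from 2 to 1.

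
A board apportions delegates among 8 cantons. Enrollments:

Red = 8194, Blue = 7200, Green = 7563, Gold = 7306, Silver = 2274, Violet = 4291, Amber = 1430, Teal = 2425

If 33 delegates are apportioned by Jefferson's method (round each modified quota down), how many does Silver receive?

Standard divisor 40683/33 ≈ 1232.818; standard quotas: Red 6.647, Blue 5.840, Green 6.135, Gold 5.926, Silver 1.845, Violet 3.481, Amber 1.160, Teal 1.967.
Rounding down gives 6, 5, 6, 5, 1, 3, 1, 1 = 28 seats, so the divisor must be adjusted.
With modified divisor 1100: modified quotas Red 7.449, Blue 6.545, Green 6.875, Gold 6.642, Silver 2.067, Violet 3.901, Amber 1.300, Teal 2.205.
Rounding down: Red 7, Blue 6, Green 6, Gold 6, Silver 2, Violet 3, Amber 1, Teal 2 (total 33).
Silver receives 2.

2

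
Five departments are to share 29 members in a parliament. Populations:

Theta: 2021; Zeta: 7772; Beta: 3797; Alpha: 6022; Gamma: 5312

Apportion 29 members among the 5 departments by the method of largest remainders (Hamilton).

Theta 2; Zeta 9; Beta 5; Alpha 7; Gamma 6

Standard divisor: 24924 ÷ 29 ≈ 859.448.
Standard quotas: Theta 2.3515, Zeta 9.0430, Beta 4.4180, Alpha 7.0068, Gamma 6.1807.
Lower quotas: Theta 2, Zeta 9, Beta 4, Alpha 7, Gamma 6 (sum 28, leaving 1 seat).
Remainders in descending order: Beta 0.4180, Theta 0.3515, Gamma 0.1807, Zeta 0.0430, Alpha 0.0068.
Largest remainder: Beta receives the extra seat.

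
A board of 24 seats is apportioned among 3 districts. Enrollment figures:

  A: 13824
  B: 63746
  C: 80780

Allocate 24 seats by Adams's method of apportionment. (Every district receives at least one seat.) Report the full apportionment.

Standard divisor 158350/24 ≈ 6597.917; standard quotas: A 2.095, B 9.662, C 12.243.
Rounding up gives 3, 10, 13 = 26 seats, so the divisor must be adjusted.
With modified divisor 7000: modified quotas A 1.975, B 9.107, C 11.540.
Rounding up: A 2, B 10, C 12 (total 24).

A=2; B=10; C=12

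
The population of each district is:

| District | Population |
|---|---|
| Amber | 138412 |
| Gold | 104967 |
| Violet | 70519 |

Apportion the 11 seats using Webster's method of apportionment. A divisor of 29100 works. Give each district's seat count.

Amber: 5, Gold: 4, Violet: 2

With modified divisor 29100: modified quotas Amber 4.756, Gold 3.607, Violet 2.423.
Rounding to the nearest integer: Amber 5, Gold 4, Violet 2 (total 11).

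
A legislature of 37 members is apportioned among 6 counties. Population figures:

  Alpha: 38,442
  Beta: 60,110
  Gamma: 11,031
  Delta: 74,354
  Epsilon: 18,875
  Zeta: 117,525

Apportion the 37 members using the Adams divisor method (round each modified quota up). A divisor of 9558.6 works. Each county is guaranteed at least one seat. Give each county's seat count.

With modified divisor 9558.6: modified quotas Alpha 4.022, Beta 6.289, Gamma 1.154, Delta 7.779, Epsilon 1.975, Zeta 12.295.
Rounding up: Alpha 5, Beta 7, Gamma 2, Delta 8, Epsilon 2, Zeta 13 (total 37).

Alpha 5, Beta 7, Gamma 2, Delta 8, Epsilon 2, Zeta 13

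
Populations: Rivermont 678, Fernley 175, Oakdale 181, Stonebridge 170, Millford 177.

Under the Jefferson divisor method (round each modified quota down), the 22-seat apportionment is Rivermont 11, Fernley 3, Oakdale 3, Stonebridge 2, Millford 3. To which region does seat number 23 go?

Stonebridge

Priority for the next seat is population ÷ (current seats + 1).
Priorities: Rivermont 56.500, Fernley 43.750, Oakdale 45.250, Stonebridge 56.667, Millford 44.250.
Highest priority: Stonebridge.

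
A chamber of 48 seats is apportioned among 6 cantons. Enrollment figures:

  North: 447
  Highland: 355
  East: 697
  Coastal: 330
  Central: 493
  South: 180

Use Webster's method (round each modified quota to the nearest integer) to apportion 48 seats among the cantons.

Standard divisor 2502/48 ≈ 52.125; standard quotas: North 8.576, Highland 6.811, East 13.372, Coastal 6.331, Central 9.458, South 3.453.
Rounding to the nearest integer gives 9, 7, 13, 6, 9, 3 = 47 seats, so the divisor must be adjusted.
With modified divisor 51.76: modified quotas North 8.636, Highland 6.859, East 13.466, Coastal 6.376, Central 9.525, South 3.478.
Rounding to the nearest integer: North 9, Highland 7, East 13, Coastal 6, Central 10, South 3 (total 48).

North: 9, Highland: 7, East: 13, Coastal: 6, Central: 10, South: 3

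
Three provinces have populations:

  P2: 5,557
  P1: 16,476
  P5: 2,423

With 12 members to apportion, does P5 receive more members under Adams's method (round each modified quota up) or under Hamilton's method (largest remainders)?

Adams

Adams: P2 3, P1 7, P5 2.
Hamilton: P2 3, P1 8, P5 1.
P5 gets 2 under Adams and 1 under Hamilton.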